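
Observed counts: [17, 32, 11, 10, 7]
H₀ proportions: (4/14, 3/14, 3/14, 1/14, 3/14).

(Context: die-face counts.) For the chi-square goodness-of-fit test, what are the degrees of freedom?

df = k − 1 = 5 − 1 = 4

degrees of freedom = 4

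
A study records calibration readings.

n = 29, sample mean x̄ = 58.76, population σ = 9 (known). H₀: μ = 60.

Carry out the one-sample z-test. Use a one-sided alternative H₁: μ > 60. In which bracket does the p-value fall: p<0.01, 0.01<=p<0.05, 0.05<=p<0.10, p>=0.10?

SE = σ/√n = 9/√29 = 1.6713
z = (x̄−μ₀)/SE = (58.76−60)/1.6713 = -0.7420
p-value (one-sided, H₁ greater) = 0.77094
→ bracket: p>=0.10

p-value bracket: p>=0.10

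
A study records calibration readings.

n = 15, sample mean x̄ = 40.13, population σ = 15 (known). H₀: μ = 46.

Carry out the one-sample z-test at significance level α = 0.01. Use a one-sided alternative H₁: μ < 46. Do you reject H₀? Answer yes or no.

SE = σ/√n = 15/√15 = 3.8730
z = (x̄−μ₀)/SE = (40.13−46)/3.8730 = -1.5156
p-value (one-sided, H₁ less) = 0.06481
At α=0.01: p ≥ α → fail to reject H₀

reject H₀: no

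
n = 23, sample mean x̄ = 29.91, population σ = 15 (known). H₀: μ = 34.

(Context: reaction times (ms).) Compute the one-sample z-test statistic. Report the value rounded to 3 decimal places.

SE = σ/√n = 15/√23 = 3.1277
z = (x̄−μ₀)/SE = (29.91−34)/3.1277 = -1.3077

test statistic = -1.308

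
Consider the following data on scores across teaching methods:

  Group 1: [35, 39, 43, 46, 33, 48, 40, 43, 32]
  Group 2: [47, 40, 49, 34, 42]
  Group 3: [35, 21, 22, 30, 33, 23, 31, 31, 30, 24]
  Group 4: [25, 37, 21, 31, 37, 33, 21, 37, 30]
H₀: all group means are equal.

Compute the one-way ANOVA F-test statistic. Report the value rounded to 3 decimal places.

test statistic = 11.522

Group means [39.89, 42.40, 28.00, 30.22], grand mean 34.030
SSB = Σnᵢ(x̄ᵢ−x̄)² = 1153.325; SSW = ΣΣ(x−x̄ᵢ)² = 967.644
MSB = 1153.325/3 = 384.4418; MSW = 967.644/29 = 33.3670
F = MSB/MSW = 11.5216
df = (3, 29)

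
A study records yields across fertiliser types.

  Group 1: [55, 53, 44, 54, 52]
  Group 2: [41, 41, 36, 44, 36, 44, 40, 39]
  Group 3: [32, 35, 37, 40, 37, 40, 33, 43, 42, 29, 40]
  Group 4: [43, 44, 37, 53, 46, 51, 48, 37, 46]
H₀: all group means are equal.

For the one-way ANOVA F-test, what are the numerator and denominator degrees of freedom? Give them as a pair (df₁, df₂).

k = 4 groups, N = 33 total
df = (k−1, N−k) = (4−1, 33−4) = (3, 29)

degrees of freedom = [3, 29]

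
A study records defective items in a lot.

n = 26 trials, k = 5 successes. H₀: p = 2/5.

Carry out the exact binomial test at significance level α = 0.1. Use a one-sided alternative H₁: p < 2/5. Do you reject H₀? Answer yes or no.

reject H₀: yes

Exact binomial: n=26, k=5, p₀=2/5=0.4000
P(X≤5) from Σ C(n,i)·p₀^i·(1−p₀)^(n−i)
p-value (one-sided, H₁ less) = 0.02141
At α=0.1: p < α → reject H₀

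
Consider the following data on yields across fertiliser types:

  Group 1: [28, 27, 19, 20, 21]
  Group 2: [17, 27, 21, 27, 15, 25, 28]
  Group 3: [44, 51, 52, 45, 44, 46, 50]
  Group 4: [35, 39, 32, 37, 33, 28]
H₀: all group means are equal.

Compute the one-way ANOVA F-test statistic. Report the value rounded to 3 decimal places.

Group means [23.00, 22.86, 47.43, 34.00], grand mean 32.440
SSB = Σnᵢ(x̄ᵢ−x̄)² = 2675.589; SSW = ΣΣ(x−x̄ᵢ)² = 382.571
MSB = 2675.589/3 = 891.8629; MSW = 382.571/21 = 18.2177
F = MSB/MSW = 48.9559
df = (3, 21)

test statistic = 48.956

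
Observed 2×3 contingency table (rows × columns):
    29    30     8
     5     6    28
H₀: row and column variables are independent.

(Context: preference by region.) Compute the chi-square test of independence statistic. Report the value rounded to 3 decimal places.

Row totals [67, 39], col totals [34, 36, 36], n=106
χ² = (29−21.49)²/21.49 + (30−22.75)²/22.75 + (8−22.75)²/22.75 + (5−12.51)²/12.51 + (6−13.25)²/13.25 + (28−13.25)²/13.25 = 39.4056
df = 2

test statistic = 39.406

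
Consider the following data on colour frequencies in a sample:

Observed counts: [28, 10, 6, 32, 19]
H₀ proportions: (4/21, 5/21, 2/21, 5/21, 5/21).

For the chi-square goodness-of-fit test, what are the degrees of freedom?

df = k − 1 = 5 − 1 = 4

degrees of freedom = 4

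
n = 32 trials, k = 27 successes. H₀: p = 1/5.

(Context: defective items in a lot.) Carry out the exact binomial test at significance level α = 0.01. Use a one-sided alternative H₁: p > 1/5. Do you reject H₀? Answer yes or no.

Exact binomial: n=32, k=27, p₀=1/5=0.2000
P(X≥27) from Σ C(n,i)·p₀^i·(1−p₀)^(n−i)
p-value (one-sided, H₁ greater) = 0.00000
At α=0.01: p < α → reject H₀

reject H₀: yes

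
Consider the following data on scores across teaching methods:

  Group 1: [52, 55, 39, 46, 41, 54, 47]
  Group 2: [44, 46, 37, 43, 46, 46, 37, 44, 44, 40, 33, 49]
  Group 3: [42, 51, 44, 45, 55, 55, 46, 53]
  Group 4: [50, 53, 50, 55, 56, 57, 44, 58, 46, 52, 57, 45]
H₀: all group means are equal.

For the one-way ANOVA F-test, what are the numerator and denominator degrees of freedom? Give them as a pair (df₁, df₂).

degrees of freedom = [3, 35]

k = 4 groups, N = 39 total
df = (k−1, N−k) = (4−1, 39−4) = (3, 35)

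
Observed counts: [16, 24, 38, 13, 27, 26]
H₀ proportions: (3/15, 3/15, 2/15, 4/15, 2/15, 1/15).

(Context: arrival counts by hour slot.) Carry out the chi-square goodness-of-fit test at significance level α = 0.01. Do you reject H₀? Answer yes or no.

reject H₀: yes

n = 144; E_i = n·p_i = [28.80, 28.80, 19.20, 38.40, 19.20, 9.60]
χ² = (16−28.80)²/28.80 + (24−28.80)²/28.80 + (38−19.20)²/19.20 + (13−38.40)²/38.40 + (27−19.20)²/19.20 + (26−9.60)²/9.60 = 72.8837
df = 5
p-value (upper-tail) = 0.00000
At α=0.01: p < α → reject H₀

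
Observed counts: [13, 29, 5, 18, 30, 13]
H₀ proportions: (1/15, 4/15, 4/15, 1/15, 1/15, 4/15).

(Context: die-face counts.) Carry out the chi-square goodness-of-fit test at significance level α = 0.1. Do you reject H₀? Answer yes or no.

reject H₀: yes

n = 108; E_i = n·p_i = [7.20, 28.80, 28.80, 7.20, 7.20, 28.80]
χ² = (13−7.20)²/7.20 + (29−28.80)²/28.80 + (5−28.80)²/28.80 + (18−7.20)²/7.20 + (30−7.20)²/7.20 + (13−28.80)²/28.80 = 121.4097
df = 5
p-value (upper-tail) = 0.00000
At α=0.1: p < α → reject H₀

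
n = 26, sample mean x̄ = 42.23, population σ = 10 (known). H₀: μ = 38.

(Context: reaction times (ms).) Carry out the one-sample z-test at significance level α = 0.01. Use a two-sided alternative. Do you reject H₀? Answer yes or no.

SE = σ/√n = 10/√26 = 1.9612
z = (x̄−μ₀)/SE = (42.23−38)/1.9612 = 2.1569
p-value (two-sided) = 0.03101
At α=0.01: p ≥ α → fail to reject H₀

reject H₀: no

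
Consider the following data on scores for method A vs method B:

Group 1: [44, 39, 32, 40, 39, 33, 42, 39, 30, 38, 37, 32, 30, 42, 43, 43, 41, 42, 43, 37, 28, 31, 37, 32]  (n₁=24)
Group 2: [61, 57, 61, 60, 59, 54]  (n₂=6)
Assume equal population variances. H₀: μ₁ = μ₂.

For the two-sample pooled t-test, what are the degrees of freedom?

df = n₁ + n₂ − 2 = 24 + 6 − 2 = 28

degrees of freedom = 28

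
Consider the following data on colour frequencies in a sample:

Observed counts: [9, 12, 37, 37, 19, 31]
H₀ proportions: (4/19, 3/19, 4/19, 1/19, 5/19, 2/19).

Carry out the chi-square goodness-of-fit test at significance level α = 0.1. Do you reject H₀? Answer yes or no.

n = 145; E_i = n·p_i = [30.53, 22.89, 30.53, 7.63, 38.16, 15.26]
χ² = (9−30.53)²/30.53 + (12−22.89)²/22.89 + (37−30.53)²/30.53 + (37−7.63)²/7.63 + (19−38.16)²/38.16 + (31−15.26)²/15.26 = 160.5986
df = 5
p-value (upper-tail) = 0.00000
At α=0.1: p < α → reject H₀

reject H₀: yes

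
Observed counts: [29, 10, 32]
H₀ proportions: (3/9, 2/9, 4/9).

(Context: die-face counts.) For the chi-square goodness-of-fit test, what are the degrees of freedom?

degrees of freedom = 2

df = k − 1 = 3 − 1 = 2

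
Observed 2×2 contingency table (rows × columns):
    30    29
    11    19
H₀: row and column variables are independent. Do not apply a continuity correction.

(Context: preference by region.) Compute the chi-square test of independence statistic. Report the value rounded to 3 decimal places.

test statistic = 1.610

Row totals [59, 30], col totals [41, 48], n=89
χ² = (30−27.18)²/27.18 + (29−31.82)²/31.82 + (11−13.82)²/13.82 + (19−16.18)²/16.18 = 1.6097
df = 1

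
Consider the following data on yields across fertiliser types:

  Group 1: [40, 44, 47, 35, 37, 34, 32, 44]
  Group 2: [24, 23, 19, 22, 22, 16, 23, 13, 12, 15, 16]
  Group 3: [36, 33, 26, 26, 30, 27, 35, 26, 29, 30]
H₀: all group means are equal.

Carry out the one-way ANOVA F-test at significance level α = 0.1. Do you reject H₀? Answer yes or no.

reject H₀: yes

Group means [39.12, 18.64, 29.80], grand mean 28.138
SSB = Σnᵢ(x̄ᵢ−x̄)² = 1986.428; SSW = ΣΣ(x−x̄ᵢ)² = 529.020
MSB = 1986.428/2 = 993.2139; MSW = 529.020/26 = 20.3469
F = MSB/MSW = 48.8139
df = (2, 26)
p-value (upper-tail) = 0.00000
At α=0.1: p < α → reject H₀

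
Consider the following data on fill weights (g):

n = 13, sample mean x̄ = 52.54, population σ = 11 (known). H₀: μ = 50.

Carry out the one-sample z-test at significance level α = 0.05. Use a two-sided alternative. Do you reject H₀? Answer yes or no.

SE = σ/√n = 11/√13 = 3.0509
z = (x̄−μ₀)/SE = (52.54−50)/3.0509 = 0.8326
p-value (two-sided) = 0.40510
At α=0.05: p ≥ α → fail to reject H₀

reject H₀: no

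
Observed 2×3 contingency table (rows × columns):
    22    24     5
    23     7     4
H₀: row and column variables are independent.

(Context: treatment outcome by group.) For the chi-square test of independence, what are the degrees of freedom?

degrees of freedom = 2

df = (r−1)(c−1) = (2−1)·(3−1) = 2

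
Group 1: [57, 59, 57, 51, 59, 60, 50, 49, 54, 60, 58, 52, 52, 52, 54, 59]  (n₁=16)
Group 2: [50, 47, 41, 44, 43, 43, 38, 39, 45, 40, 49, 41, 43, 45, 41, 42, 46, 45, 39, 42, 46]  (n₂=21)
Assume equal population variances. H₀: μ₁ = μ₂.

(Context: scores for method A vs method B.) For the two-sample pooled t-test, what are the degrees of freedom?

df = n₁ + n₂ − 2 = 16 + 21 − 2 = 35

degrees of freedom = 35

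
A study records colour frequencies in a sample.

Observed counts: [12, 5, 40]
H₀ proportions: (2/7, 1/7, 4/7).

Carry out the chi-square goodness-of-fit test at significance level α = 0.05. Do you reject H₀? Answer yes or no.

reject H₀: no

n = 57; E_i = n·p_i = [16.29, 8.14, 32.57]
χ² = (12−16.29)²/16.29 + (5−8.14)²/8.14 + (40−32.57)²/32.57 = 4.0351
df = 2
p-value (upper-tail) = 0.13298
At α=0.05: p ≥ α → fail to reject H₀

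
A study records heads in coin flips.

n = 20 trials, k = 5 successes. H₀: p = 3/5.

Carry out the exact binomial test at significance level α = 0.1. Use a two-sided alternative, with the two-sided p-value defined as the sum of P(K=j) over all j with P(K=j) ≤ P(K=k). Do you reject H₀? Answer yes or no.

Exact binomial: n=20, k=5, p₀=3/5=0.6000
P(X=j) = C(n,j)·p₀^j·(1−p₀)^(n−j); p = Σ P(X=j) over j with P(X=j) ≤ P(X=5)
p-value (two-sided) = 0.00214
At α=0.1: p < α → reject H₀

reject H₀: yes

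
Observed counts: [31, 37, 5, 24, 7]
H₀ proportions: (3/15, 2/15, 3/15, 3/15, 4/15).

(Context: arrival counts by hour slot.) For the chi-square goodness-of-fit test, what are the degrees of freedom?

df = k − 1 = 5 − 1 = 4

degrees of freedom = 4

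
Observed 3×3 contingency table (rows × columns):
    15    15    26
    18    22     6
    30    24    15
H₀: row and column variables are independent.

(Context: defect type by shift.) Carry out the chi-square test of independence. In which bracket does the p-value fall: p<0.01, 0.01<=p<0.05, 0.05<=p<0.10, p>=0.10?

Row totals [56, 46, 69], col totals [63, 61, 47], n=171
χ² = (15−20.63)²/20.63 + (15−19.98)²/19.98 + (26−15.39)²/15.39 + (18−16.95)²/16.95 + (22−16.41)²/16.41 + (6−12.64)²/12.64 + (30−25.42)²/25.42 + (24−24.61)²/24.61 + (15−18.96)²/18.96 = 17.2180
df = 4
p-value (upper-tail) = 0.00175
→ bracket: p<0.01

p-value bracket: p<0.01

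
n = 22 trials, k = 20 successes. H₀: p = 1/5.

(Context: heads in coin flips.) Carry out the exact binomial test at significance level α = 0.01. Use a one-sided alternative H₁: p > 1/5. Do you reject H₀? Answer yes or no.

reject H₀: yes

Exact binomial: n=22, k=20, p₀=1/5=0.2000
P(X≥20) from Σ C(n,i)·p₀^i·(1−p₀)^(n−i)
p-value (one-sided, H₁ greater) = 0.00000
At α=0.01: p < α → reject H₀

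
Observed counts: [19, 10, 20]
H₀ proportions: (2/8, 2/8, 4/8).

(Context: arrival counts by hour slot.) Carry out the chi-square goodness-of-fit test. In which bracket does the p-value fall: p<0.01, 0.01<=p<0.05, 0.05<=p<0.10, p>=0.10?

n = 49; E_i = n·p_i = [12.25, 12.25, 24.50]
χ² = (19−12.25)²/12.25 + (10−12.25)²/12.25 + (20−24.50)²/24.50 = 4.9592
df = 2
p-value (upper-tail) = 0.08378
→ bracket: 0.05<=p<0.10

p-value bracket: 0.05<=p<0.10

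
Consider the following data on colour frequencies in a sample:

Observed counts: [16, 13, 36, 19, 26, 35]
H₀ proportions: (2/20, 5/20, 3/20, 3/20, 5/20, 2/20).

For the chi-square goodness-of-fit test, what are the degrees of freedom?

df = k − 1 = 6 − 1 = 5

degrees of freedom = 5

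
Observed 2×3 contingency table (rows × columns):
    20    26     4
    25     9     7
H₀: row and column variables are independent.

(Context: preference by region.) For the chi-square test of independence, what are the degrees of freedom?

df = (r−1)(c−1) = (2−1)·(3−1) = 2

degrees of freedom = 2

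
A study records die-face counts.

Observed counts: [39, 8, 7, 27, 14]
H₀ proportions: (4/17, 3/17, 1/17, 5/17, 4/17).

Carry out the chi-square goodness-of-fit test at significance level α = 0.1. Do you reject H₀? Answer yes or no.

reject H₀: yes

n = 95; E_i = n·p_i = [22.35, 16.76, 5.59, 27.94, 22.35]
χ² = (39−22.35)²/22.35 + (8−16.76)²/16.76 + (7−5.59)²/5.59 + (27−27.94)²/27.94 + (14−22.35)²/22.35 = 20.4896
df = 4
p-value (upper-tail) = 0.00040
At α=0.1: p < α → reject H₀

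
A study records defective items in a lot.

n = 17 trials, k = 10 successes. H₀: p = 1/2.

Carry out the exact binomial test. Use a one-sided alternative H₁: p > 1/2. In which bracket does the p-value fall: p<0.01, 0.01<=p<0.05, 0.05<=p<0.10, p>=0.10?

p-value bracket: p>=0.10

Exact binomial: n=17, k=10, p₀=1/2=0.5000
P(X≥10) from Σ C(n,i)·p₀^i·(1−p₀)^(n−i)
p-value (one-sided, H₁ greater) = 0.31453
→ bracket: p>=0.10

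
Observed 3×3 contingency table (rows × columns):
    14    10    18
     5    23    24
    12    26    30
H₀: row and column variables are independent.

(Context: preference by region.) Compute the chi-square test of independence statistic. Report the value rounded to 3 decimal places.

test statistic = 9.792

Row totals [42, 52, 68], col totals [31, 59, 72], n=162
χ² = (14−8.04)²/8.04 + (10−15.30)²/15.30 + (18−18.67)²/18.67 + (5−9.95)²/9.95 + (23−18.94)²/18.94 + (24−23.11)²/23.11 + (12−13.01)²/13.01 + (26−24.77)²/24.77 + (30−30.22)²/30.22 = 9.7920
df = 4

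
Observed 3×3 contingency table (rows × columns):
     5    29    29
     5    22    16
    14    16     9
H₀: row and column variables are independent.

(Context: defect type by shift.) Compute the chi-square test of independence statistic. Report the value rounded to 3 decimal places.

Row totals [63, 43, 39], col totals [24, 67, 54], n=145
χ² = (5−10.43)²/10.43 + (29−29.11)²/29.11 + (29−23.46)²/23.46 + (5−7.12)²/7.12 + (22−19.87)²/19.87 + (16−16.01)²/16.01 + (14−6.46)²/6.46 + (16−18.02)²/18.02 + (9−14.52)²/14.52 = 16.1371
df = 4

test statistic = 16.137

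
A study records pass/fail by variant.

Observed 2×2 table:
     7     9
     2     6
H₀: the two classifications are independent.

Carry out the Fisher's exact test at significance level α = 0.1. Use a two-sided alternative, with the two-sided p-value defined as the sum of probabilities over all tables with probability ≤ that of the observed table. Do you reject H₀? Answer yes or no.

Margins: r₁=16, r₂=8, c₁=9, c₂=15, n=24
p_obs = C(16,7)·C(8,2)/C(24,9); sum pmf over tables with pmf ≤ p_obs
p-value (two-sided) = 0.65702
At α=0.1: p ≥ α → fail to reject H₀

reject H₀: no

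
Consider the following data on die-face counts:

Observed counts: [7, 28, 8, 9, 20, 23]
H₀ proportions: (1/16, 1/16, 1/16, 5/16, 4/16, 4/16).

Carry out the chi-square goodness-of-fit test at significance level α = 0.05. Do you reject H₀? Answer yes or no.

reject H₀: yes

n = 95; E_i = n·p_i = [5.94, 5.94, 5.94, 29.69, 23.75, 23.75]
χ² = (7−5.94)²/5.94 + (28−5.94)²/5.94 + (8−5.94)²/5.94 + (9−29.69)²/29.69 + (20−23.75)²/23.75 + (23−23.75)²/23.75 = 97.9179
df = 5
p-value (upper-tail) = 0.00000
At α=0.05: p < α → reject H₀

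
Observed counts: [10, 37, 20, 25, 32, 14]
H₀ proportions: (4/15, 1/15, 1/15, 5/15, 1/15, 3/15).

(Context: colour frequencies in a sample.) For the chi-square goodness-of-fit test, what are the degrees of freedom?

degrees of freedom = 5

df = k − 1 = 6 − 1 = 5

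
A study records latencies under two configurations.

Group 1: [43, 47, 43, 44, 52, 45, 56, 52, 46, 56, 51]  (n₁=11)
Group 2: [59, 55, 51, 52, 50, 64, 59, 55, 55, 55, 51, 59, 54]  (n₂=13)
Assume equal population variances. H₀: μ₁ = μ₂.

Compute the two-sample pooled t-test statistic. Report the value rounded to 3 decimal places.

x̄₁=48.636, s₁=4.945, n₁=11
x̄₂=55.308, s₂=4.029, n₂=13
s_p² = [10·4.945² + 12·4.029²]/22 = 19.9688
SE = √(s_p²·(1/11+1/13)) = 1.8307
t = (48.636−55.308)/1.8307 = -3.6442
df = 22

test statistic = -3.644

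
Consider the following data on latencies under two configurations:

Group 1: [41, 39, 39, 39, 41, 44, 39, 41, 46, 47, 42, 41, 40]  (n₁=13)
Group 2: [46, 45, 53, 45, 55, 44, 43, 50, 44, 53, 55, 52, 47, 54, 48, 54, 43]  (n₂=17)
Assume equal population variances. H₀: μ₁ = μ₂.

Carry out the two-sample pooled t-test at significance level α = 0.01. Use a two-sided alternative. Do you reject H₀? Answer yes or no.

reject H₀: yes

x̄₁=41.462, s₁=2.665, n₁=13
x̄₂=48.882, s₂=4.554, n₂=17
s_p² = [12·2.665² + 16·4.554²]/28 = 14.8927
SE = √(s_p²·(1/13+1/17)) = 1.4218
t = (41.462−48.882)/1.4218 = -5.2192
df = 28
p-value (two-sided) = 0.00002
At α=0.01: p < α → reject H₀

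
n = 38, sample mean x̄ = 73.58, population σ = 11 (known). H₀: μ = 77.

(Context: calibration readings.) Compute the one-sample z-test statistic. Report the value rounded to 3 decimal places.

SE = σ/√n = 11/√38 = 1.7844
z = (x̄−μ₀)/SE = (73.58−77)/1.7844 = -1.9166

test statistic = -1.917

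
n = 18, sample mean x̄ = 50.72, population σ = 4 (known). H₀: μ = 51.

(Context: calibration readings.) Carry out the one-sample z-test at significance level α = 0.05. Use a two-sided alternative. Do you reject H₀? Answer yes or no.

reject H₀: no

SE = σ/√n = 4/√18 = 0.9428
z = (x̄−μ₀)/SE = (50.72−51)/0.9428 = -0.2970
p-value (two-sided) = 0.76648
At α=0.05: p ≥ α → fail to reject H₀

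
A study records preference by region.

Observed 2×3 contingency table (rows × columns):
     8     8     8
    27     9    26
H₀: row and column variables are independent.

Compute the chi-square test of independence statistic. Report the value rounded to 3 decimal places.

test statistic = 3.867

Row totals [24, 62], col totals [35, 17, 34], n=86
χ² = (8−9.77)²/9.77 + (8−4.74)²/4.74 + (8−9.49)²/9.49 + (27−25.23)²/25.23 + (9−12.26)²/12.26 + (26−24.51)²/24.51 = 3.8668
df = 2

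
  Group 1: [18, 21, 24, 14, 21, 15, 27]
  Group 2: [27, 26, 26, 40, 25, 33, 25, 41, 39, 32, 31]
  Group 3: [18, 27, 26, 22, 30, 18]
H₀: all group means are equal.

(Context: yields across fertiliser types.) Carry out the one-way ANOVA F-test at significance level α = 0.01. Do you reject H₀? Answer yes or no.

reject H₀: yes

Group means [20.00, 31.36, 23.50], grand mean 26.083
SSB = Σnᵢ(x̄ᵢ−x̄)² = 605.788; SSW = ΣΣ(x−x̄ᵢ)² = 642.045
MSB = 605.788/2 = 302.8939; MSW = 642.045/21 = 30.5736
F = MSB/MSW = 9.9070
df = (2, 21)
p-value (upper-tail) = 0.00093
At α=0.01: p < α → reject H₀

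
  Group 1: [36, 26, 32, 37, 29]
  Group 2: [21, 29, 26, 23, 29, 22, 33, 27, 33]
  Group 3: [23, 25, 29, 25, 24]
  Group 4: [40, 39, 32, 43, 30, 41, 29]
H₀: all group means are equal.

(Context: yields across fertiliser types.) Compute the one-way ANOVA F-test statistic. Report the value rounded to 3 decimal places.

test statistic = 7.779

Group means [32.00, 27.00, 25.20, 36.29], grand mean 30.115
SSB = Σnᵢ(x̄ᵢ−x̄)² = 492.425; SSW = ΣΣ(x−x̄ᵢ)² = 464.229
MSB = 492.425/3 = 164.1418; MSW = 464.229/22 = 21.1013
F = MSB/MSW = 7.7788
df = (3, 22)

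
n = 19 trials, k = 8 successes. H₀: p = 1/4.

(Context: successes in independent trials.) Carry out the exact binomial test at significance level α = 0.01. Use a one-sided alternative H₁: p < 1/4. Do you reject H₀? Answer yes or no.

reject H₀: no

Exact binomial: n=19, k=8, p₀=1/4=0.2500
P(X≤8) from Σ C(n,i)·p₀^i·(1−p₀)^(n−i)
p-value (one-sided, H₁ less) = 0.97125
At α=0.01: p ≥ α → fail to reject H₀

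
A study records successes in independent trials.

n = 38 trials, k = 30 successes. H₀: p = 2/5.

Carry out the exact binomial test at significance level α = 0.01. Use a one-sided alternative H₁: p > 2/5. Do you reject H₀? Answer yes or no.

Exact binomial: n=38, k=30, p₀=2/5=0.4000
P(X≥30) from Σ C(n,i)·p₀^i·(1−p₀)^(n−i)
p-value (one-sided, H₁ greater) = 0.00000
At α=0.01: p < α → reject H₀

reject H₀: yes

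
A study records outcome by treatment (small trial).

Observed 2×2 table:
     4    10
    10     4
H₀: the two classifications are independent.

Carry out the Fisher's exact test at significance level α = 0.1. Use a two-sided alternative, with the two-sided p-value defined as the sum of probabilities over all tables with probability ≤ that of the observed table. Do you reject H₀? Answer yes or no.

reject H₀: yes

Margins: r₁=14, r₂=14, c₁=14, c₂=14, n=28
p_obs = C(14,4)·C(14,10)/C(28,14); sum pmf over tables with pmf ≤ p_obs
p-value (two-sided) = 0.05698
At α=0.1: p < α → reject H₀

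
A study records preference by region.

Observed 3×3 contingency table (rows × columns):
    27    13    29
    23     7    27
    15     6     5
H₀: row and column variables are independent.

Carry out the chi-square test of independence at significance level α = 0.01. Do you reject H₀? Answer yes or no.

reject H₀: no

Row totals [69, 57, 26], col totals [65, 26, 61], n=152
χ² = (27−29.51)²/29.51 + (13−11.80)²/11.80 + (29−27.69)²/27.69 + (23−24.38)²/24.38 + (7−9.75)²/9.75 + (27−22.88)²/22.88 + (15−11.12)²/11.12 + (6−4.45)²/4.45 + (5−10.43)²/10.43 = 6.7207
df = 4
p-value (upper-tail) = 0.15141
At α=0.01: p ≥ α → fail to reject H₀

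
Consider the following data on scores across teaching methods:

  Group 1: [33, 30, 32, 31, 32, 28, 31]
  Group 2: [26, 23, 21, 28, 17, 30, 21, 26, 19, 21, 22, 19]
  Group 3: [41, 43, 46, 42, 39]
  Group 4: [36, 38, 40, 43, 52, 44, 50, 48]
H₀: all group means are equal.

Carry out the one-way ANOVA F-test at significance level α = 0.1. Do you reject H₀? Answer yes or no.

Group means [31.00, 22.75, 42.20, 43.88], grand mean 32.875
SSB = Σnᵢ(x̄ᵢ−x̄)² = 2657.575; SSW = ΣΣ(x−x̄ᵢ)² = 447.925
MSB = 2657.575/3 = 885.8583; MSW = 447.925/28 = 15.9973
F = MSB/MSW = 55.3754
df = (3, 28)
p-value (upper-tail) = 0.00000
At α=0.1: p < α → reject H₀

reject H₀: yes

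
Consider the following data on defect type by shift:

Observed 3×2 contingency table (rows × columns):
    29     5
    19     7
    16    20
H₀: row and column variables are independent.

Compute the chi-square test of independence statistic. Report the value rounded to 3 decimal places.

Row totals [34, 26, 36], col totals [64, 32], n=96
χ² = (29−22.67)²/22.67 + (5−11.33)²/11.33 + (19−17.33)²/17.33 + (7−8.67)²/8.67 + (16−24.00)²/24.00 + (20−12.00)²/12.00 = 13.7896
df = 2

test statistic = 13.790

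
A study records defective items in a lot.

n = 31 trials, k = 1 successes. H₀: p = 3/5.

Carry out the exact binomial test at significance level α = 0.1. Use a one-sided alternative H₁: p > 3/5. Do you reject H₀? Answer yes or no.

reject H₀: no

Exact binomial: n=31, k=1, p₀=3/5=0.6000
P(X≥1) from Σ C(n,i)·p₀^i·(1−p₀)^(n−i)
p-value (one-sided, H₁ greater) = 1.00000
At α=0.1: p ≥ α → fail to reject H₀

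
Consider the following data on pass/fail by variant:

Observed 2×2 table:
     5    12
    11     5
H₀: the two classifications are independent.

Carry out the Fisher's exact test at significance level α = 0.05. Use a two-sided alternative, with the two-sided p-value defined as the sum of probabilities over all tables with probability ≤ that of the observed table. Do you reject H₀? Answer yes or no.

Margins: r₁=17, r₂=16, c₁=16, c₂=17, n=33
p_obs = C(17,5)·C(16,11)/C(33,16); sum pmf over tables with pmf ≤ p_obs
p-value (two-sided) = 0.03808
At α=0.05: p < α → reject H₀

reject H₀: yes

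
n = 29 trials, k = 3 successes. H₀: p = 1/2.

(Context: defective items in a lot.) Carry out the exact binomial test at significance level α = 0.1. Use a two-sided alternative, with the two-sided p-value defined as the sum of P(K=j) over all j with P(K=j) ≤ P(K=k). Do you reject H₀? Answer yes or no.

Exact binomial: n=29, k=3, p₀=1/2=0.5000
P(X=j) = C(n,j)·p₀^j·(1−p₀)^(n−j); p = Σ P(X=j) over j with P(X=j) ≤ P(X=3)
p-value (two-sided) = 0.00002
At α=0.1: p < α → reject H₀

reject H₀: yes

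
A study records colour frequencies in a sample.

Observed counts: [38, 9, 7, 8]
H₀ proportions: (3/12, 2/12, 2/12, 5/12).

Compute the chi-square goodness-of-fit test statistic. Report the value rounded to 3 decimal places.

test statistic = 46.219

n = 62; E_i = n·p_i = [15.50, 10.33, 10.33, 25.83]
χ² = (38−15.50)²/15.50 + (9−10.33)²/10.33 + (7−10.33)²/10.33 + (8−25.83)²/25.83 = 46.2194
df = 3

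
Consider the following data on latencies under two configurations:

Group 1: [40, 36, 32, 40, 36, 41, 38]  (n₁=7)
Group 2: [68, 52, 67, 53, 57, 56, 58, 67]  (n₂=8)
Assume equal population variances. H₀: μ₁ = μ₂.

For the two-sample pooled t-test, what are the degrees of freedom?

df = n₁ + n₂ − 2 = 7 + 8 − 2 = 13

degrees of freedom = 13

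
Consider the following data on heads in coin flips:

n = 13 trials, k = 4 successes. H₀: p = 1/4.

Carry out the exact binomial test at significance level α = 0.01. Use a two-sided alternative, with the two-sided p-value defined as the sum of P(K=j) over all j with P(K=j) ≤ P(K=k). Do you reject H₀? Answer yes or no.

Exact binomial: n=13, k=4, p₀=1/4=0.2500
P(X=j) = C(n,j)·p₀^j·(1−p₀)^(n−j); p = Σ P(X=j) over j with P(X=j) ≤ P(X=4)
p-value (two-sided) = 0.74835
At α=0.01: p ≥ α → fail to reject H₀

reject H₀: no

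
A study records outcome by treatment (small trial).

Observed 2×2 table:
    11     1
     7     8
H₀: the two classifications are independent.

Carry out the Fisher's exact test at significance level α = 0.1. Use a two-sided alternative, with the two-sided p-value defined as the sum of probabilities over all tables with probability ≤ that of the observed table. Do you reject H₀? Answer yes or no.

Margins: r₁=12, r₂=15, c₁=18, c₂=9, n=27
p_obs = C(12,11)·C(15,7)/C(27,18); sum pmf over tables with pmf ≤ p_obs
p-value (two-sided) = 0.01918
At α=0.1: p < α → reject H₀

reject H₀: yes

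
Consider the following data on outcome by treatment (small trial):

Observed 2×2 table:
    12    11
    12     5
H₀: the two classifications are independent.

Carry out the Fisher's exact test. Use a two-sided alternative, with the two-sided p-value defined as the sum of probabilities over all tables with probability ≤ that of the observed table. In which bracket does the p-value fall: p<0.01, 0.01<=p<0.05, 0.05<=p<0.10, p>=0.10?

Margins: r₁=23, r₂=17, c₁=24, c₂=16, n=40
p_obs = C(23,12)·C(17,12)/C(40,24); sum pmf over tables with pmf ≤ p_obs
p-value (two-sided) = 0.33222
→ bracket: p>=0.10

p-value bracket: p>=0.10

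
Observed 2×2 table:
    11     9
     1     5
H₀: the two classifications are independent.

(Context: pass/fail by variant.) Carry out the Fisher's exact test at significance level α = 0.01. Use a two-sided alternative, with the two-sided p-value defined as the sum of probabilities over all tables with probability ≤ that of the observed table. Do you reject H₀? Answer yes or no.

reject H₀: no

Margins: r₁=20, r₂=6, c₁=12, c₂=14, n=26
p_obs = C(20,11)·C(6,1)/C(26,12); sum pmf over tables with pmf ≤ p_obs
p-value (two-sided) = 0.16957
At α=0.01: p ≥ α → fail to reject H₀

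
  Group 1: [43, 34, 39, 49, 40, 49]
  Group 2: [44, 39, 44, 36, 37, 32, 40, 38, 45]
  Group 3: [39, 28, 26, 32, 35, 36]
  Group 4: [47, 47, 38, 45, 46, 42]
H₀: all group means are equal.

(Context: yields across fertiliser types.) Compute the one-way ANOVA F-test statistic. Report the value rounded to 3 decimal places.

test statistic = 6.897

Group means [42.33, 39.44, 32.67, 44.17], grand mean 39.630
SSB = Σnᵢ(x̄ᵢ−x̄)² = 458.574; SSW = ΣΣ(x−x̄ᵢ)² = 509.722
MSB = 458.574/3 = 152.8580; MSW = 509.722/23 = 22.1618
F = MSB/MSW = 6.8974
df = (3, 23)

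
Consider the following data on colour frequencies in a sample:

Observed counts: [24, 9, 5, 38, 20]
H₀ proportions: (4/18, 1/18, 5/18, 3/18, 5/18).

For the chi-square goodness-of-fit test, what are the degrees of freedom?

df = k − 1 = 5 − 1 = 4

degrees of freedom = 4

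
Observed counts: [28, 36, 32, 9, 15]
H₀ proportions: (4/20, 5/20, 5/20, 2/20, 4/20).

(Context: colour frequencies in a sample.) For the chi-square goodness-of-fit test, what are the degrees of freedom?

df = k − 1 = 5 − 1 = 4

degrees of freedom = 4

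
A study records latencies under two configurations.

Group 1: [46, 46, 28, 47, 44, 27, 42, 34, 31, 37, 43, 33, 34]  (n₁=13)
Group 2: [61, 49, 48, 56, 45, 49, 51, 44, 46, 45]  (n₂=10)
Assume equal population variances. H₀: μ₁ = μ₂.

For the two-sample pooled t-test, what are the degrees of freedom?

degrees of freedom = 21

df = n₁ + n₂ − 2 = 13 + 10 − 2 = 21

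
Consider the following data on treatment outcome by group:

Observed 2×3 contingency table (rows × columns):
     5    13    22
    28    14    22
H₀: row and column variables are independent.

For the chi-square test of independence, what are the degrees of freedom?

degrees of freedom = 2

df = (r−1)(c−1) = (2−1)·(3−1) = 2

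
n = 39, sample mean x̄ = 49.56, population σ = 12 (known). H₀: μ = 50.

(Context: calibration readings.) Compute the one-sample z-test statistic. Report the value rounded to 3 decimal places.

test statistic = -0.229

SE = σ/√n = 12/√39 = 1.9215
z = (x̄−μ₀)/SE = (49.56−50)/1.9215 = -0.2290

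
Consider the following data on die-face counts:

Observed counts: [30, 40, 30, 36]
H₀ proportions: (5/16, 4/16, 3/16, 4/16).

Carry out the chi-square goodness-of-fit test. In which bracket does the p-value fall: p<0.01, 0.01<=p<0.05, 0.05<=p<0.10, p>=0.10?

n = 136; E_i = n·p_i = [42.50, 34.00, 25.50, 34.00]
χ² = (30−42.50)²/42.50 + (40−34.00)²/34.00 + (30−25.50)²/25.50 + (36−34.00)²/34.00 = 5.6471
df = 3
p-value (upper-tail) = 0.13010
→ bracket: p>=0.10

p-value bracket: p>=0.10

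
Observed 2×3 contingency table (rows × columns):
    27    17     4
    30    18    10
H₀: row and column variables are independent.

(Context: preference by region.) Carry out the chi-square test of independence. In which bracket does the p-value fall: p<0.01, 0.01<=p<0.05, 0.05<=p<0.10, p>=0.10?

p-value bracket: p>=0.10

Row totals [48, 58], col totals [57, 35, 14], n=106
χ² = (27−25.81)²/25.81 + (17−15.85)²/15.85 + (4−6.34)²/6.34 + (30−31.19)²/31.19 + (18−19.15)²/19.15 + (10−7.66)²/7.66 = 1.8308
df = 2
p-value (upper-tail) = 0.40036
→ bracket: p>=0.10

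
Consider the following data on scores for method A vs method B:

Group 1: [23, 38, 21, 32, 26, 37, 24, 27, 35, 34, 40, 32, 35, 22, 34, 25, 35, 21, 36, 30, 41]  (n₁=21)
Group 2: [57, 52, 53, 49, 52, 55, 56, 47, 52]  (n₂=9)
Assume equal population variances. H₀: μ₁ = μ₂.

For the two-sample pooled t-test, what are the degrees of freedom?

degrees of freedom = 28

df = n₁ + n₂ − 2 = 21 + 9 − 2 = 28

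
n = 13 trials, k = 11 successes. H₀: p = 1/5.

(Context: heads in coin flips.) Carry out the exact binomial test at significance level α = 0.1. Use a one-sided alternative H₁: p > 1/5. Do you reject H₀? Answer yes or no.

reject H₀: yes

Exact binomial: n=13, k=11, p₀=1/5=0.2000
P(X≥11) from Σ C(n,i)·p₀^i·(1−p₀)^(n−i)
p-value (one-sided, H₁ greater) = 0.00000
At α=0.1: p < α → reject H₀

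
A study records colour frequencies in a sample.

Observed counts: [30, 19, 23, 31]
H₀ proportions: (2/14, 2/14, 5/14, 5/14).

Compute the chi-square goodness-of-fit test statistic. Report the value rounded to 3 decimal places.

n = 103; E_i = n·p_i = [14.71, 14.71, 36.79, 36.79]
χ² = (30−14.71)²/14.71 + (19−14.71)²/14.71 + (23−36.79)²/36.79 + (31−36.79)²/36.79 = 23.2039
df = 3

test statistic = 23.204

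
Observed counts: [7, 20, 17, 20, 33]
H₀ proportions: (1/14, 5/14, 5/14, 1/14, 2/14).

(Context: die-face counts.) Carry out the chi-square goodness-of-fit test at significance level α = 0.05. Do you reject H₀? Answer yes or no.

reject H₀: yes

n = 97; E_i = n·p_i = [6.93, 34.64, 34.64, 6.93, 13.86]
χ² = (7−6.93)²/6.93 + (20−34.64)²/34.64 + (17−34.64)²/34.64 + (20−6.93)²/6.93 + (33−13.86)²/13.86 = 66.2804
df = 4
p-value (upper-tail) = 0.00000
At α=0.05: p < α → reject H₀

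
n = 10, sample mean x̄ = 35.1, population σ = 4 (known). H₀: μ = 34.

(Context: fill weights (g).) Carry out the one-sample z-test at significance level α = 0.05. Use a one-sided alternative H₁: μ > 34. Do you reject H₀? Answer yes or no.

reject H₀: no

SE = σ/√n = 4/√10 = 1.2649
z = (x̄−μ₀)/SE = (35.1−34)/1.2649 = 0.8696
p-value (one-sided, H₁ greater) = 0.19225
At α=0.05: p ≥ α → fail to reject H₀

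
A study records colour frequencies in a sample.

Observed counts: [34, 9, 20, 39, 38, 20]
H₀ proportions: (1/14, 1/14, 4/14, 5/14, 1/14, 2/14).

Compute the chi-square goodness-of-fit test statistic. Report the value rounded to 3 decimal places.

test statistic = 127.455

n = 160; E_i = n·p_i = [11.43, 11.43, 45.71, 57.14, 11.43, 22.86]
χ² = (34−11.43)²/11.43 + (9−11.43)²/11.43 + (20−45.71)²/45.71 + (39−57.14)²/57.14 + (38−11.43)²/11.43 + (20−22.86)²/22.86 = 127.4550
df = 5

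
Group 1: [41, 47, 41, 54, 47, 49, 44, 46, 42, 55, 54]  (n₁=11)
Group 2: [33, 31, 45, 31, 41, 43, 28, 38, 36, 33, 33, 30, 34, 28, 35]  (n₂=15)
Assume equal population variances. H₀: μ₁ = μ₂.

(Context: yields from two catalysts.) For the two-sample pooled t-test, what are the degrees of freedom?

degrees of freedom = 24

df = n₁ + n₂ − 2 = 11 + 15 − 2 = 24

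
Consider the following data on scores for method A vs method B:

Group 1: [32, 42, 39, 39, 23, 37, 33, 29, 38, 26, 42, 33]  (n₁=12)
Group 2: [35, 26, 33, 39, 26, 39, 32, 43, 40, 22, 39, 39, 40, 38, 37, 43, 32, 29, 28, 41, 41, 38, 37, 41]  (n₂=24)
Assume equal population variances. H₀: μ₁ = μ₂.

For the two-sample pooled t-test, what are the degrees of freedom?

degrees of freedom = 34

df = n₁ + n₂ − 2 = 12 + 24 − 2 = 34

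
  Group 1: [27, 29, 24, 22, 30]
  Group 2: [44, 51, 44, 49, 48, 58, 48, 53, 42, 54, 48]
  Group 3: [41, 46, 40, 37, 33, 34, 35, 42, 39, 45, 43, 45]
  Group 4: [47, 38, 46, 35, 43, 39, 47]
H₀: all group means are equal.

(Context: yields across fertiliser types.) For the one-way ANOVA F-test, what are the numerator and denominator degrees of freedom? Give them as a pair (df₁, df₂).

k = 4 groups, N = 35 total
df = (k−1, N−k) = (4−1, 35−4) = (3, 31)

degrees of freedom = [3, 31]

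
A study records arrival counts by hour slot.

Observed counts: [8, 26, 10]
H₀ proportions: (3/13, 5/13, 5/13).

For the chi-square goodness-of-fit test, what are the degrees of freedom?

degrees of freedom = 2

df = k − 1 = 3 − 1 = 2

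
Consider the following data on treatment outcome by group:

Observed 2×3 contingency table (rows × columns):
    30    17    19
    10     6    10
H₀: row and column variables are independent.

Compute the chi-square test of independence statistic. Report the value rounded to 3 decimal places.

test statistic = 0.817

Row totals [66, 26], col totals [40, 23, 29], n=92
χ² = (30−28.70)²/28.70 + (17−16.50)²/16.50 + (19−20.80)²/20.80 + (10−11.30)²/11.30 + (6−6.50)²/6.50 + (10−8.20)²/8.20 = 0.8171
df = 2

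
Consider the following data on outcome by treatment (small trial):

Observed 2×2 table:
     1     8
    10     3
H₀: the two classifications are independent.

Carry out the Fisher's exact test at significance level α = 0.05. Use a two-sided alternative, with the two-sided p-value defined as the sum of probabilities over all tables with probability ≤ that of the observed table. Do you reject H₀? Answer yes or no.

Margins: r₁=9, r₂=13, c₁=11, c₂=11, n=22
p_obs = C(9,1)·C(13,10)/C(22,11); sum pmf over tables with pmf ≤ p_obs
p-value (two-sided) = 0.00752
At α=0.05: p < α → reject H₀

reject H₀: yes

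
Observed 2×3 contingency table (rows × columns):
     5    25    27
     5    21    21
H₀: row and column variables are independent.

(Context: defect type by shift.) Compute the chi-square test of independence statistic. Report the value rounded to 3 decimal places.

Row totals [57, 47], col totals [10, 46, 48], n=104
χ² = (5−5.48)²/5.48 + (25−25.21)²/25.21 + (27−26.31)²/26.31 + (5−4.52)²/4.52 + (21−20.79)²/20.79 + (21−21.69)²/21.69 = 0.1376
df = 2

test statistic = 0.138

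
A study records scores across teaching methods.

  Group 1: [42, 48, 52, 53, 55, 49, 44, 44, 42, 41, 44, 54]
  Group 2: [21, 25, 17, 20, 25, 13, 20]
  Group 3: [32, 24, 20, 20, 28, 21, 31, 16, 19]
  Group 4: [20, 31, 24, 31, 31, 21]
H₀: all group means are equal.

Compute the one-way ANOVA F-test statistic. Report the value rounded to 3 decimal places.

test statistic = 58.535

Group means [47.33, 20.14, 23.44, 26.33], grand mean 31.706
SSB = Σnᵢ(x̄ᵢ−x̄)² = 4653.979; SSW = ΣΣ(x−x̄ᵢ)² = 795.079
MSB = 4653.979/3 = 1551.3265; MSW = 795.079/30 = 26.5026
F = MSB/MSW = 58.5348
df = (3, 30)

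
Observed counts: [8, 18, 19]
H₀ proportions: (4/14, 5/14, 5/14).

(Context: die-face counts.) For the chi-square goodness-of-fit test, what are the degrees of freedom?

df = k − 1 = 3 − 1 = 2

degrees of freedom = 2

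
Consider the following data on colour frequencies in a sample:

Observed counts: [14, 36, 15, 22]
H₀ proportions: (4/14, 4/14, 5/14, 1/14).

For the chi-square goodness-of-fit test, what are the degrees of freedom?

df = k − 1 = 4 − 1 = 3

degrees of freedom = 3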